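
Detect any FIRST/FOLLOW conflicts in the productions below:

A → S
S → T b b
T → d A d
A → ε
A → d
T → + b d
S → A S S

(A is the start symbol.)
A FIRST/FOLLOW conflict occurs when a non-terminal N has a nullable alternative N → β (β ⇒* ε) and another alternative N → α with FIRST(α) ∩ FOLLOW(N) ≠ ∅: on such a lookahead the parser cannot decide between expanding α and letting N vanish via β.

Nullable non-terminals: A.
FIRST sets used below: FIRST(S) = { '+', 'd' }

A: nullable alternative(s) A → ε; FOLLOW(A) = { $, '+', 'd' }
  A → S: FIRST \ {ε} = { '+', 'd' } — overlaps FOLLOW(A) on { '+', 'd' }: CONFLICT
  A → ε: FIRST \ {ε} = { } — this is the only nullable alternative, skip
  A → d: FIRST \ {ε} = { 'd' } — overlaps FOLLOW(A) on { 'd' }: CONFLICT

S, T have no nullable alternative, so no FIRST/FOLLOW check is needed there.

So the grammar has 2 FIRST/FOLLOW conflicts (marked CONFLICT above).

Answer: Yes. A → S with FOLLOW(A) on { '+', 'd' }; A → d with FOLLOW(A) on { 'd' }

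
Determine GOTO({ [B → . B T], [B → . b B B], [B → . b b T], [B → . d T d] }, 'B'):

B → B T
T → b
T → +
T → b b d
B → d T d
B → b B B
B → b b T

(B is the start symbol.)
{ [B → B . T], [T → . +], [T → . b b d], [T → . b] }

GOTO(I, 'B') = CLOSURE({ [A → αX.β] : [A → α.Xβ] ∈ I, X = 'B' })

Items with dot before 'B', with the dot advanced:
  [B → . B T] → [B → B . T]
Closure of the advanced items:
  [B → B . T] has the dot before T: add [T → . b], [T → . +], [T → . b b d]

GOTO = { [B → B . T], [T → . +], [T → . b b d], [T → . b] }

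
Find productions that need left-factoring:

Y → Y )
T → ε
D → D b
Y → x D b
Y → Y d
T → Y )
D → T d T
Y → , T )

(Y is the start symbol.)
Yes, Y has productions with common prefix 'Y'

Left-factoring is needed when two productions for the same non-terminal
share a common prefix on the right-hand side.

Productions for Y:
  Y → Y )
  Y → x D b
  Y → Y d
  Y → , T )
Productions for T:
  T → ε
  T → Y )
Productions for D:
  D → D b
  D → T d T

Found common prefix 'Y' in productions for Y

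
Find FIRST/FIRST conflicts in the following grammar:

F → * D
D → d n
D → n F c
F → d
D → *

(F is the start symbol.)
A FIRST/FIRST conflict occurs when two productions N → α and N → β for the same non-terminal have FIRST(α) ∩ FIRST(β) ≠ ∅ (with ε ∈ FIRST of a nullable right-hand side, so two nullable alternatives also conflict).

Productions for F:
  F → * D: FIRST = { '*' }
  F → d: FIRST = { 'd' }
Productions for D:
  D → d n: FIRST = { 'd' }
  D → n F c: FIRST = { 'n' }
  D → *: FIRST = { '*' }

All alternatives of each non-terminal have pairwise disjoint FIRST sets.

Answer: No FIRST/FIRST conflicts.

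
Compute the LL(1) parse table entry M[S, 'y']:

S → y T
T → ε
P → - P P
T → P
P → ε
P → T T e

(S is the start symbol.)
To find M[S, 'y'], we find productions for S where 'y' is in the predict set (PREDICT(N → α) = (FIRST(α) \ {ε}) ∪ (FOLLOW(N) if α ⇒* ε)).

S → y T: PREDICT = { 'y' }
  'y' is in predict set, so this production goes in M[S, 'y']

M[S, 'y'] = S → y T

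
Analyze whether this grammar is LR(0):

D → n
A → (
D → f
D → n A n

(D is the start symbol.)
A grammar is LR(0) if no state in the canonical LR(0) collection has:
  - both a shift item (dot before a terminal) and a complete item (shift-reduce conflict), or
  - two or more complete items (reduce-reduce conflict; the accept item [D' → D .] counts as a complete item here).

Augment with D' → D and build the canonical LR(0) collection (I0 = CLOSURE({[D' → . D]}), then GOTO on every symbol after a dot until no new states appear). It has 7 states:
  I0: { [D → . f], [D → . n A n], [D → . n], [D' → . D] }  — shift
  I1: { [D' → D .] }  — accept
  I2: { [D → f .] }  — reduce
  I3: { [A → . (], [D → n . A n], [D → n .] }  — shift, reduce
  I4: { [A → ( .] }  — reduce
  I5: { [D → n A . n] }  — shift
  I6: { [D → n A n .] }  — reduce

Conflict in state I3:
  Shift-reduce conflict between [D → n .] and [A → . (]
So the grammar is NOT LR(0).

Answer: No. Shift-reduce conflict between [D → n .] and [A → . (]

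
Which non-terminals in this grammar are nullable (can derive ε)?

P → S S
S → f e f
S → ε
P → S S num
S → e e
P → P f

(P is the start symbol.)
A non-terminal is nullable if it can derive ε (the empty string): either it has an ε-production, or it has a production whose right-hand side consists entirely of nullable non-terminals.

ε-productions: S → ε
So S is immediately nullable.
P → S S: every symbol on the right is nullable, so P is nullable too.
Every non-terminal is now nullable.
Nullable = { 'P', 'S' }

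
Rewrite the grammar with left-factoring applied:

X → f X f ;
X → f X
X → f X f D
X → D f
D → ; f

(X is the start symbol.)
X → f X X'
X' → f X''
X'' → ;
X'' → D
X' → ε
X → D f
D → ; f

Left-factoring transforms A → αβ₁ | αβ₂ into A → αA' and A' → β₁ | β₂
(α is the longest common prefix among the alternatives). Repeat until
no nonterminal has two alternatives with a common prefix.

Round 1: X has alternatives sharing prefix 'f X'. Introduce X': X → f X X'
  Add: X' → f ;
  Add: X' → ε
  Add: X' → f D

Round 2: X' has alternatives sharing prefix 'f'. Introduce X'': X' → f X''
  Add: X'' → ;
  Add: X'' → D

No remaining common prefixes — done.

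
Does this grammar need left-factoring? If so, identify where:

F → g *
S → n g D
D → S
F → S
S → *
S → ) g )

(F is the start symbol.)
Left-factoring is needed when two productions for the same non-terminal
share a common prefix on the right-hand side.

Productions for F:
  F → g *
  F → S
Productions for S:
  S → n g D
  S → *
  S → ) g )

No common prefixes found.

Answer: No, left-factoring is not needed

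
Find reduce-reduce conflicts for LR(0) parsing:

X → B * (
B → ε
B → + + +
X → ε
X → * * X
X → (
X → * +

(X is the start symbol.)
Yes — I0: [B → .] vs [X → .]; I10: [B → .] vs [X → .]

Augment with X' → X and build the canonical LR(0) collection (I0 = CLOSURE({[X' → . X]}), then GOTO on every symbol after a dot until no new states appear). It has 13 states:
  I0: { [B → . + + +], [B → .], [X → . (], [X → . * * X], [X → . * +], [X → . B * (], [X → .], [X' → . X] }  — shift, 2 reduces
  I1: { [X → ( .] }  — reduce
  I2: { [X → * . * X], [X → * . +] }  — shift
  I3: { [B → + . + +] }  — shift
  I4: { [X → B . * (] }  — shift
  I5: { [X' → X .] }  — accept
  I6: { [X → B * . (] }  — shift
  I7: { [X → B * ( .] }  — reduce
  I8: { [B → + + . +] }  — shift
  I9: { [B → + + + .] }  — reduce
  I10: { [B → . + + +], [B → .], [X → * * . X], [X → . (], [X → . * * X], [X → . * +], [X → . B * (], [X → .] }  — shift, 2 reduces
  I11: { [X → * + .] }  — reduce
  I12: { [X → * * X .] }  — reduce

I0 contains complete items [B → .], [X → .] — reduce-reduce conflict.
I10 contains complete items [B → .], [X → .] — reduce-reduce conflict.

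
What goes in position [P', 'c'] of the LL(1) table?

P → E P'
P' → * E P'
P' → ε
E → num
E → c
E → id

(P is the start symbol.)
Empty (error entry)

To find M[P', 'c'], we find productions for P' where 'c' is in the predict set (PREDICT(N → α) = (FIRST(α) \ {ε}) ∪ (FOLLOW(N) if α ⇒* ε)).

Relevant sets:
  FOLLOW(P') = { $ }

P' → * E P': PREDICT = { '*' }
P' → ε: PREDICT = { $ }

M[P', 'c'] is empty (no production applies)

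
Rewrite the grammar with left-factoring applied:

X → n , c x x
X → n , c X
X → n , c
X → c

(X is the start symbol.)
Left-factoring transforms A → αβ₁ | αβ₂ into A → αA' and A' → β₁ | β₂
(α is the longest common prefix among the alternatives). Repeat until
no nonterminal has two alternatives with a common prefix.

Round 1: X has alternatives sharing prefix 'n , c'. Introduce X': X → n , c X'
  Add: X' → x x
  Add: X' → X
  Add: X' → ε

No remaining common prefixes — done.

Resulting grammar:
X → n , c X'
X' → x x
X' → X
X' → ε
X → c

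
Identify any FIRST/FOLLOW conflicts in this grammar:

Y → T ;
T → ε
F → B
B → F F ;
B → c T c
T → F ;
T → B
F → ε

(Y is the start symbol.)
Yes. T → F ';' with FOLLOW(T) on { ';', 'c' }; T → B with FOLLOW(T) on { ';', 'c' }; F → B with FOLLOW(F) on { ';', 'c' }

A FIRST/FOLLOW conflict occurs when a non-terminal N has a nullable alternative N → β (β ⇒* ε) and another alternative N → α with FIRST(α) ∩ FOLLOW(N) ≠ ∅: on such a lookahead the parser cannot decide between expanding α and letting N vanish via β.

Nullable non-terminals: F, T.
FIRST sets used below: FIRST(B) = { ';', 'c' }, FIRST(F) = { ';', 'c', ε }

F: nullable alternative(s) F → ε; FOLLOW(F) = { ';', 'c' }
  F → B: FIRST \ {ε} = { ';', 'c' } — overlaps FOLLOW(F) on { ';', 'c' }: CONFLICT
  F → ε: FIRST \ {ε} = { } — this is the only nullable alternative, skip

T: nullable alternative(s) T → ε; FOLLOW(T) = { ';', 'c' }
  T → ε: FIRST \ {ε} = { } — this is the only nullable alternative, skip
  T → F ;: FIRST \ {ε} = { ';', 'c' } — overlaps FOLLOW(T) on { ';', 'c' }: CONFLICT
  T → B: FIRST \ {ε} = { ';', 'c' } — overlaps FOLLOW(T) on { ';', 'c' }: CONFLICT

B, Y have no nullable alternative, so no FIRST/FOLLOW check is needed there.

So the grammar has 3 FIRST/FOLLOW conflicts (marked CONFLICT above).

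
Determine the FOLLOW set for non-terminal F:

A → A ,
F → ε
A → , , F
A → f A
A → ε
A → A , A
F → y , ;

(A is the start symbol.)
To compute FOLLOW(F), find every occurrence of F on a right-hand side N → α F β: add FIRST(β) \ {ε}, and if β is empty or nullable also add FOLLOW(N). Iterate to a fixed point.

In A → , , F: F is at the end, add FOLLOW(A)

The FOLLOW sets referred to above (computed the same way, to a fixed point):
  FOLLOW(A) = { $, ',' }

Taking the union: FOLLOW(F) = { $, ',' }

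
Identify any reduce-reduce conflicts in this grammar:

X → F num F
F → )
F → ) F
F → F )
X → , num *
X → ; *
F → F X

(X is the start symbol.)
Yes — I6: [F → ) .] vs [F → F ) .]

A reduce-reduce conflict occurs when an LR(0) state has two complete items [A → α .] and [B → β .] — both call for a reduction, and with no lookahead the parser cannot choose between them.

Augment with X' → X and build the canonical LR(0) collection (I0 = CLOSURE({[X' → . X]}), then GOTO on every symbol after a dot until no new states appear). It has 14 states:
  I0: { [F → . ) F], [F → . )], [F → . F )], [F → . F X], [X → . , num *], [X → . ; *], [X → . F num F], [X' → . X] }  — shift
  I1: { [F → ) . F], [F → ) .], [F → . ) F], [F → . )], [F → . F )], [F → . F X] }  — shift, reduce
  I2: { [X → , . num *] }  — shift
  I3: { [X → ; . *] }  — shift
  I4: { [F → . ) F], [F → . )], [F → . F )], [F → . F X], [F → F . )], [F → F . X], [X → . , num *], [X → . ; *], [X → . F num F], [X → F . num F] }  — shift
  I5: { [X' → X .] }  — accept
  I6: { [F → ) . F], [F → ) .], [F → . ) F], [F → . )], [F → . F )], [F → . F X], [F → F ) .] }  — shift, 2 reduces
  I7: { [F → F X .] }  — reduce
  I8: { [F → . ) F], [F → . )], [F → . F )], [F → . F X], [X → F num . F] }  — shift
  I9: { [F → . ) F], [F → . )], [F → . F )], [F → . F X], [F → F . )], [F → F . X], [X → . , num *], [X → . ; *], [X → . F num F], [X → F num F .] }  — shift, reduce
  I10: { [F → ) F .], [F → . ) F], [F → . )], [F → . F )], [F → . F X], [F → F . )], [F → F . X], [X → . , num *], [X → . ; *], [X → . F num F] }  — shift, reduce
  I11: { [X → ; * .] }  — reduce
  I12: { [X → , num . *] }  — shift
  I13: { [X → , num * .] }  — reduce

I6 contains complete items [F → ) .], [F → F ) .] — reduce-reduce conflict.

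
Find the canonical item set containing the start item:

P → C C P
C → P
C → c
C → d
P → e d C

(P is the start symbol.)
First, augment the grammar with P' → P
I₀ = CLOSURE({ [P' → . P] }):
  [P' → . P] has the dot before P: add [P → . C C P], [P → . e d C]
  [P → . C C P] has the dot before C: add [C → . P], [C → . c], [C → . d]
No further items can be added.

I₀ = { [C → . P], [C → . c], [C → . d], [P → . C C P], [P → . e d C], [P' → . P] }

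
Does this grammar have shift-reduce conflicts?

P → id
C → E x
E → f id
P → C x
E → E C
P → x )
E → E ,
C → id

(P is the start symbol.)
No shift-reduce conflicts

Augment with P' → P and build the canonical LR(0) collection (I0 = CLOSURE({[P' → . P]}), then GOTO on every symbol after a dot until no new states appear). It has 14 states:
  I0: { [C → . E x], [C → . id], [E → . E ,], [E → . E C], [E → . f id], [P → . C x], [P → . id], [P → . x )], [P' → . P] }  — shift
  I1: { [P → C . x] }  — shift
  I2: { [C → . E x], [C → . id], [C → E . x], [E → . E ,], [E → . E C], [E → . f id], [E → E . ,], [E → E . C] }  — shift
  I3: { [P' → P .] }  — accept
  I4: { [E → f . id] }  — shift
  I5: { [C → id .], [P → id .] }  — 2 reduces
  I6: { [P → x . )] }  — shift
  I7: { [P → x ) .] }  — reduce
  I8: { [E → f id .] }  — reduce
  I9: { [E → E , .] }  — reduce
  I10: { [E → E C .] }  — reduce
  I11: { [C → id .] }  — reduce
  I12: { [C → E x .] }  — reduce
  I13: { [P → C x .] }  — reduce

No state contains both a complete item and a shift item.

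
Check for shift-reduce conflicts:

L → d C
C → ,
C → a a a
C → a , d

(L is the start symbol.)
No shift-reduce conflicts

A shift-reduce conflict occurs when an LR(0) state has both:
  - a complete (reduce) item [A → α .] (dot at the end), and
  - a shift item [B → β . c γ] (dot before a terminal).

Augment with L' → L and build the canonical LR(0) collection (I0 = CLOSURE({[L' → . L]}), then GOTO on every symbol after a dot until no new states appear). It has 10 states:
  I0: { [L → . d C], [L' → . L] }  — shift
  I1: { [L' → L .] }  — accept
  I2: { [C → . ,], [C → . a , d], [C → . a a a], [L → d . C] }  — shift
  I3: { [C → , .] }  — reduce
  I4: { [L → d C .] }  — reduce
  I5: { [C → a . , d], [C → a . a a] }  — shift
  I6: { [C → a , . d] }  — shift
  I7: { [C → a a . a] }  — shift
  I8: { [C → a a a .] }  — reduce
  I9: { [C → a , d .] }  — reduce

No state contains both a complete item and a shift item.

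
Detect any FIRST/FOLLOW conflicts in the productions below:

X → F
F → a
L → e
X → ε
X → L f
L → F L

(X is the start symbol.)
No FIRST/FOLLOW conflicts.

Nullable non-terminals: X.
FIRST sets used below: FIRST(F) = { 'a' }, FIRST(L) = { 'a', 'e' }

X: nullable alternative(s) X → ε; FOLLOW(X) = { $ }
  X → F: FIRST \ {ε} = { 'a' } — disjoint from FOLLOW(X)
  X → ε: FIRST \ {ε} = { } — this is the only nullable alternative, skip
  X → L f: FIRST \ {ε} = { 'a', 'e' } — disjoint from FOLLOW(X)

F, L have no nullable alternative, so no FIRST/FOLLOW check is needed there.

No FIRST/FOLLOW conflicts found.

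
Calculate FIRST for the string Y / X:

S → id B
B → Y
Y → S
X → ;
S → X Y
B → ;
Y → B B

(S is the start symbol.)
FIRST sets of the non-terminals involved (from the grammar, by fixed-point iteration):
  FIRST(Y) = { ';', 'id' }

To compute FIRST(Y / X), process the symbols left to right:
Symbol Y is a non-terminal. Add FIRST(Y) \ {ε} = { ';', 'id' }
Y is not nullable (ε ∉ FIRST(Y)), so stop here.
FIRST(Y / X) = { ';', 'id' }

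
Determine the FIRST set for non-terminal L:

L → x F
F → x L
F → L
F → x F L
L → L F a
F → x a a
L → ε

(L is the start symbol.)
To compute FIRST(L), examine every production with L on the left-hand side, reading each right-hand side left to right until a non-nullable symbol is reached.

FIRST sets of the other non-terminals involved (by the same procedure, iterated to a fixed point):
  FIRST(F) = { 'a', 'x', ε }

From L → x F:
  - x is a terminal: add 'x' and stop
From L → L F a:
  - L is the symbol being defined: contributes nothing new
    L is nullable, so continue to the next symbol
  - F is a non-terminal: add FIRST(F) \ {ε} = { 'a', 'x' }
    F is nullable, so continue to the next symbol
  - a is a terminal: add 'a' and stop
From L → ε:
  - ε-production, so ε ∈ FIRST(L)

Collecting: FIRST(L) = { 'a', 'x', ε }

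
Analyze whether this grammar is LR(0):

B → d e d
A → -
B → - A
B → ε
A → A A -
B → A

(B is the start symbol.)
A grammar is LR(0) if no state in the canonical LR(0) collection has:
  - both a shift item (dot before a terminal) and a complete item (shift-reduce conflict), or
  - two or more complete items (reduce-reduce conflict; the accept item [B' → B .] counts as a complete item here).

Augment with B' → B and build the canonical LR(0) collection (I0 = CLOSURE({[B' → . B]}), then GOTO on every symbol after a dot until no new states appear). It has 11 states:
  I0: { [A → . -], [A → . A A -], [B → . - A], [B → . A], [B → . d e d], [B → .], [B' → . B] }  — shift, reduce
  I1: { [A → - .], [A → . -], [A → . A A -], [B → - . A] }  — shift, reduce
  I2: { [A → . -], [A → . A A -], [A → A . A -], [B → A .] }  — shift, reduce
  I3: { [B' → B .] }  — accept
  I4: { [B → d . e d] }  — shift
  I5: { [B → d e . d] }  — shift
  I6: { [B → d e d .] }  — reduce
  I7: { [A → - .] }  — reduce
  I8: { [A → . -], [A → . A A -], [A → A . A -], [A → A A . -] }  — shift
  I9: { [A → - .], [A → A A - .] }  — 2 reduces
  I10: { [A → . -], [A → . A A -], [A → A . A -], [B → - A .] }  — shift, reduce

Conflict in state I0:
  Shift-reduce conflict between [B → .] and [A → . -]
So the grammar is NOT LR(0).

Answer: No. Shift-reduce conflict between [B → .] and [A → . -]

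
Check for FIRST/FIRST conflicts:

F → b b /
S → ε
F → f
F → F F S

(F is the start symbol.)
FIRST sets of the non-terminals at (or reachable through a nullable prefix from) the front of some alternative:
  FIRST(F) = { 'b', 'f' }

Productions for F:
  F → b b /: FIRST = { 'b' }
  F → f: FIRST = { 'f' }
  F → F F S: FIRST = { 'b', 'f' }
S has only one production, so no FIRST/FIRST conflict is possible there.

Conflict for F: F → b b / and F → F F S
  Overlap: { 'b' }
Conflict for F: F → f and F → F F S
  Overlap: { 'f' }

Answer: Yes. F → b b '/' / F → F F S on { 'b' }; F → f / F → F F S on { 'f' }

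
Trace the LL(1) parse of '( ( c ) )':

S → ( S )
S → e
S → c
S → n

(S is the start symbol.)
LL(1) parsing maintains a stack (initially the start symbol over $) and the input. At each step: if the stack top is a terminal, match it against the current input token; if it is a non-terminal N, replace it with the RHS of M[N, lookahead] (the unique production whose predict set contains the lookahead).

Stack is shown with the top on the left.

Stack      Input        Action
------------------------------
S $        ( ( c ) ) $  output S → ( S )
( S ) $    ( ( c ) ) $  match '('
S ) $      ( c ) ) $    output S → ( S )
( S ) ) $  ( c ) ) $    match '('
S ) ) $    c ) ) $      output S → c
c ) ) $    c ) ) $      match 'c'
) ) $      ) ) $        match ')'
) $        ) $          match ')'
$          $            accept

The string is accepted.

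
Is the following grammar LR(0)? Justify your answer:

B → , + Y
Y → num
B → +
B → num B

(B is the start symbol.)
Yes, the grammar is LR(0)

A grammar is LR(0) if no state in the canonical LR(0) collection has:
  - both a shift item (dot before a terminal) and a complete item (shift-reduce conflict), or
  - two or more complete items (reduce-reduce conflict; the accept item [B' → B .] counts as a complete item here).

Augment with B' → B and build the canonical LR(0) collection (I0 = CLOSURE({[B' → . B]}), then GOTO on every symbol after a dot until no new states appear). It has 9 states:
  I0: { [B → . +], [B → . , + Y], [B → . num B], [B' → . B] }  — shift
  I1: { [B → + .] }  — reduce
  I2: { [B → , . + Y] }  — shift
  I3: { [B' → B .] }  — accept
  I4: { [B → . +], [B → . , + Y], [B → . num B], [B → num . B] }  — shift
  I5: { [B → num B .] }  — reduce
  I6: { [B → , + . Y], [Y → . num] }  — shift
  I7: { [B → , + Y .] }  — reduce
  I8: { [Y → num .] }  — reduce

Every state is either a pure shift/goto state or contains exactly one complete item and nothing to shift — no conflicts. The grammar is LR(0).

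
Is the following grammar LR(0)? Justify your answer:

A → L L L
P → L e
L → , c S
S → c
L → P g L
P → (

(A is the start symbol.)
Augment with A' → A and build the canonical LR(0) collection (I0 = CLOSURE({[A' → . A]}), then GOTO on every symbol after a dot until no new states appear). It has 14 states:
  I0: { [A → . L L L], [A' → . A], [L → . , c S], [L → . P g L], [P → . (], [P → . L e] }  — shift
  I1: { [P → ( .] }  — reduce
  I2: { [L → , . c S] }  — shift
  I3: { [A' → A .] }  — accept
  I4: { [A → L . L L], [L → . , c S], [L → . P g L], [P → . (], [P → . L e], [P → L . e] }  — shift
  I5: { [L → P . g L] }  — shift
  I6: { [L → . , c S], [L → . P g L], [L → P g . L], [P → . (], [P → . L e] }  — shift
  I7: { [L → P g L .], [P → L . e] }  — shift, reduce
  I8: { [P → L e .] }  — reduce
  I9: { [A → L L . L], [L → . , c S], [L → . P g L], [P → . (], [P → . L e], [P → L . e] }  — shift
  I10: { [A → L L L .], [P → L . e] }  — shift, reduce
  I11: { [L → , c . S], [S → . c] }  — shift
  I12: { [L → , c S .] }  — reduce
  I13: { [S → c .] }  — reduce

Conflict in state I7:
  Shift-reduce conflict between [L → P g L .] and [P → L . e]
So the grammar is NOT LR(0).

Answer: No. Shift-reduce conflict between [L → P g L .] and [P → L . e]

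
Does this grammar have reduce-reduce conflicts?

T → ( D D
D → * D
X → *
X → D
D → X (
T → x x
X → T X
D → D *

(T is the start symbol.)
Augment with T' → T and build the canonical LR(0) collection (I0 = CLOSURE({[T' → . T]}), then GOTO on every symbol after a dot until no new states appear). It has 16 states:
  I0: { [T → . ( D D], [T → . x x], [T' → . T] }  — shift
  I1: { [D → . * D], [D → . D *], [D → . X (], [T → ( . D D], [T → . ( D D], [T → . x x], [X → . *], [X → . D], [X → . T X] }  — shift
  I2: { [T' → T .] }  — accept
  I3: { [T → x . x] }  — shift
  I4: { [T → x x .] }  — reduce
  I5: { [D → * . D], [D → . * D], [D → . D *], [D → . X (], [T → . ( D D], [T → . x x], [X → * .], [X → . *], [X → . D], [X → . T X] }  — shift, reduce
  I6: { [D → . * D], [D → . D *], [D → . X (], [D → D . *], [T → ( D . D], [T → . ( D D], [T → . x x], [X → . *], [X → . D], [X → . T X], [X → D .] }  — shift, reduce
  I7: { [D → . * D], [D → . D *], [D → . X (], [T → . ( D D], [T → . x x], [X → . *], [X → . D], [X → . T X], [X → T . X] }  — shift
  I8: { [D → X . (] }  — shift
  I9: { [D → X ( .] }  — reduce
  I10: { [D → D . *], [X → D .] }  — shift, reduce
  I11: { [D → X . (], [X → T X .] }  — shift, reduce
  I12: { [D → D * .] }  — reduce
  I13: { [D → * . D], [D → . * D], [D → . D *], [D → . X (], [D → D * .], [T → . ( D D], [T → . x x], [X → * .], [X → . *], [X → . D], [X → . T X] }  — shift, 2 reduces
  I14: { [D → D . *], [T → ( D D .], [X → D .] }  — shift, 2 reduces
  I15: { [D → * D .], [D → D . *], [X → D .] }  — shift, 2 reduces

I13 contains complete items [D → D * .], [X → * .] — reduce-reduce conflict.
I14 contains complete items [T → ( D D .], [X → D .] — reduce-reduce conflict.
I15 contains complete items [D → * D .], [X → D .] — reduce-reduce conflict.

Answer: Yes — I13: [D → D * .] vs [X → * .]; I14: [T → ( D D .] vs [X → D .]; I15: [D → * D .] vs [X → D .]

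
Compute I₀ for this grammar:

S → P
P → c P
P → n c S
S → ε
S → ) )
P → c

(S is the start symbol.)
First, augment the grammar with S' → S
I₀ = CLOSURE({ [S' → . S] }):
  [S' → . S] has the dot before S: add [S → . P], [S → .], [S → . ) )]
  [S → . P] has the dot before P: add [P → . c P], [P → . n c S], [P → . c]
No further items can be added.

I₀ = { [P → . c P], [P → . c], [P → . n c S], [S → . ) )], [S → . P], [S → .], [S' → . S] }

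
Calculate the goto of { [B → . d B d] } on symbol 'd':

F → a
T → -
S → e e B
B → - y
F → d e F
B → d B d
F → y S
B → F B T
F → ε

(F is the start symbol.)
{ [B → . - y], [B → . F B T], [B → . d B d], [B → d . B d], [F → . a], [F → . d e F], [F → . y S], [F → .] }

GOTO(I, 'd') = CLOSURE({ [A → αX.β] : [A → α.Xβ] ∈ I, X = 'd' })

Items with dot before 'd', with the dot advanced:
  [B → . d B d] → [B → d . B d]
Closure of the advanced items:
  [B → d . B d] has the dot before B: add [B → . - y], [B → . d B d], [B → . F B T]
  [B → . F B T] has the dot before F: add [F → . a], [F → . d e F], [F → . y S], [F → .]

GOTO = { [B → . - y], [B → . F B T], [B → . d B d], [B → d . B d], [F → . a], [F → . d e F], [F → . y S], [F → .] }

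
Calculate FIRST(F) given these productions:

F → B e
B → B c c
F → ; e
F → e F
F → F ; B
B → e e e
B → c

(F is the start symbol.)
To compute FIRST(F), examine every production with F on the left-hand side, reading each right-hand side left to right until a non-nullable symbol is reached.

FIRST sets of the other non-terminals involved (by the same procedure, iterated to a fixed point):
  FIRST(B) = { 'c', 'e' }

From F → B e:
  - B is a non-terminal: add FIRST(B) \ {ε} = { 'c', 'e' }
    B is not nullable, so stop
From F → ; e:
  - ';' is a terminal: add ';' and stop
From F → e F:
  - e is a terminal: add 'e' and stop
From F → F ; B:
  - F is the symbol being defined: contributes nothing new
    F is not nullable, so stop

Collecting: FIRST(F) = { ';', 'c', 'e' }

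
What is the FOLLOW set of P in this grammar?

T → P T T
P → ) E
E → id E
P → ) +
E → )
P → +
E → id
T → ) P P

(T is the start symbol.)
To compute FOLLOW(P), find every occurrence of P on a right-hand side N → α P β: add FIRST(β) \ {ε}, and if β is empty or nullable also add FOLLOW(N). Iterate to a fixed point.

In T → P T T: P is followed by T T, add FIRST(T T) \ {ε} = { ')', '+' }
In T → ) P P: P is followed by P, add FIRST(P) \ {ε} = { ')', '+' }
In T → ) P P: P is at the end, add FOLLOW(T)

The FOLLOW sets referred to above (computed the same way, to a fixed point):
  FOLLOW(T) = { $, ')', '+' }

Taking the union: FOLLOW(P) = { $, ')', '+' }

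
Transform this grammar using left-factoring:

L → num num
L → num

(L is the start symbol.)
Left-factoring transforms A → αβ₁ | αβ₂ into A → αA' and A' → β₁ | β₂
(α is the longest common prefix among the alternatives). Repeat until
no nonterminal has two alternatives with a common prefix.

Round 1: L has alternatives sharing prefix 'num'. Introduce L': L → num L'
  Add: L' → num
  Add: L' → ε

No remaining common prefixes — done.

Resulting grammar:
L → num L'
L' → num
L' → ε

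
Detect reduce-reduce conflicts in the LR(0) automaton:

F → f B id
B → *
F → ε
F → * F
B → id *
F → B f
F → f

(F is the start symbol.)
A reduce-reduce conflict occurs when an LR(0) state has two complete items [A → α .] and [B → β .] — both call for a reduction, and with no lookahead the parser cannot choose between them.

Augment with F' → F and build the canonical LR(0) collection (I0 = CLOSURE({[F' → . F]}), then GOTO on every symbol after a dot until no new states appear). It has 12 states:
  I0: { [B → . *], [B → . id *], [F → . * F], [F → . B f], [F → . f B id], [F → . f], [F → .], [F' → . F] }  — shift, reduce
  I1: { [B → * .], [B → . *], [B → . id *], [F → * . F], [F → . * F], [F → . B f], [F → . f B id], [F → . f], [F → .] }  — shift, 2 reduces
  I2: { [F → B . f] }  — shift
  I3: { [F' → F .] }  — accept
  I4: { [B → . *], [B → . id *], [F → f . B id], [F → f .] }  — shift, reduce
  I5: { [B → id . *] }  — shift
  I6: { [B → id * .] }  — reduce
  I7: { [B → * .] }  — reduce
  I8: { [F → f B . id] }  — shift
  I9: { [F → f B id .] }  — reduce
  I10: { [F → B f .] }  — reduce
  I11: { [F → * F .] }  — reduce

I1 contains complete items [B → * .], [F → .] — reduce-reduce conflict.

Answer: Yes — I1: [B → * .] vs [F → .]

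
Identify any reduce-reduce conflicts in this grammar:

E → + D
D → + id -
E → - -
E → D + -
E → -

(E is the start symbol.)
No reduce-reduce conflicts

Augment with E' → E and build the canonical LR(0) collection (I0 = CLOSURE({[E' → . E]}), then GOTO on every symbol after a dot until no new states appear). It has 12 states:
  I0: { [D → . + id -], [E → . + D], [E → . - -], [E → . -], [E → . D + -], [E' → . E] }  — shift
  I1: { [D → + . id -], [D → . + id -], [E → + . D] }  — shift
  I2: { [E → - . -], [E → - .] }  — shift, reduce
  I3: { [E → D . + -] }  — shift
  I4: { [E' → E .] }  — accept
  I5: { [E → D + . -] }  — shift
  I6: { [E → D + - .] }  — reduce
  I7: { [E → - - .] }  — reduce
  I8: { [D → + . id -] }  — shift
  I9: { [E → + D .] }  — reduce
  I10: { [D → + id . -] }  — shift
  I11: { [D → + id - .] }  — reduce

No state contains more than one complete item.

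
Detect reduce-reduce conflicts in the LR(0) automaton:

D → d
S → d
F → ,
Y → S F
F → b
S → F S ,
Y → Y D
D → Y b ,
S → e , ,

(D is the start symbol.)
Augment with D' → D and build the canonical LR(0) collection (I0 = CLOSURE({[D' → . D]}), then GOTO on every symbol after a dot until no new states appear). It has 18 states:
  I0: { [D → . Y b ,], [D → . d], [D' → . D], [F → . ,], [F → . b], [S → . F S ,], [S → . d], [S → . e , ,], [Y → . S F], [Y → . Y D] }  — shift
  I1: { [F → , .] }  — reduce
  I2: { [D' → D .] }  — accept
  I3: { [F → . ,], [F → . b], [S → . F S ,], [S → . d], [S → . e , ,], [S → F . S ,] }  — shift
  I4: { [F → . ,], [F → . b], [Y → S . F] }  — shift
  I5: { [D → . Y b ,], [D → . d], [D → Y . b ,], [F → . ,], [F → . b], [S → . F S ,], [S → . d], [S → . e , ,], [Y → . S F], [Y → . Y D], [Y → Y . D] }  — shift
  I6: { [F → b .] }  — reduce
  I7: { [D → d .], [S → d .] }  — 2 reduces
  I8: { [S → e . , ,] }  — shift
  I9: { [S → e , . ,] }  — shift
  I10: { [S → e , , .] }  — reduce
  I11: { [Y → Y D .] }  — reduce
  I12: { [D → Y b . ,], [F → b .] }  — shift, reduce
  I13: { [D → Y b , .] }  — reduce
  I14: { [Y → S F .] }  — reduce
  I15: { [S → F S . ,] }  — shift
  I16: { [S → d .] }  — reduce
  I17: { [S → F S , .] }  — reduce

I7 contains complete items [D → d .], [S → d .] — reduce-reduce conflict.

Answer: Yes — I7: [D → d .] vs [S → d .]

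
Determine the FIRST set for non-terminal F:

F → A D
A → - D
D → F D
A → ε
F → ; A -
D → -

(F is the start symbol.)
{ '-', ';' }

To compute FIRST(F), examine every production with F on the left-hand side, reading each right-hand side left to right until a non-nullable symbol is reached.

FIRST sets of the other non-terminals involved (by the same procedure, iterated to a fixed point):
  FIRST(A) = { '-', ε }
  FIRST(D) = { '-', ';' }

From F → A D:
  - A is a non-terminal: add FIRST(A) \ {ε} = { '-' }
    A is nullable, so continue to the next symbol
  - D is a non-terminal: add FIRST(D) \ {ε} = { '-', ';' }
    D is not nullable, so stop
From F → ; A -:
  - ';' is a terminal: add ';' and stop

Collecting: FIRST(F) = { '-', ';' }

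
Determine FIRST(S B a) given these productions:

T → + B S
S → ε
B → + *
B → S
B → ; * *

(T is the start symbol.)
FIRST sets of the non-terminals involved (from the grammar, by fixed-point iteration):
  FIRST(S) = { ε }
  FIRST(B) = { '+', ';', ε }

To compute FIRST(S B a), process the symbols left to right:
Symbol S is a non-terminal. Add FIRST(S) \ {ε} = { }
S is nullable (ε ∈ FIRST(S)), continue to the next symbol.
Symbol B is a non-terminal. Add FIRST(B) \ {ε} = { '+', ';' }
B is nullable (ε ∈ FIRST(B)), continue to the next symbol.
Symbol a is a terminal. Add 'a' and stop.
FIRST(S B a) = { '+', ';', 'a' }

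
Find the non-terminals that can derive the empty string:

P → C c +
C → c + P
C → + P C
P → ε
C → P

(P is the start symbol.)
{ 'C', 'P' }

ε-productions: P → ε
So P is immediately nullable.
C → P: every symbol on the right is nullable, so C is nullable too.
Every non-terminal is now nullable.
Nullable = { 'C', 'P' }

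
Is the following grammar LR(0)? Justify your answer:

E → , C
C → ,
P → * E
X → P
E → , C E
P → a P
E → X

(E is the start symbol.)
A grammar is LR(0) if no state in the canonical LR(0) collection has:
  - both a shift item (dot before a terminal) and a complete item (shift-reduce conflict), or
  - two or more complete items (reduce-reduce conflict; the accept item [E' → E .] counts as a complete item here).

Augment with E' → E and build the canonical LR(0) collection (I0 = CLOSURE({[E' → . E]}), then GOTO on every symbol after a dot until no new states appear). It has 12 states:
  I0: { [E → . , C E], [E → . , C], [E → . X], [E' → . E], [P → . * E], [P → . a P], [X → . P] }  — shift
  I1: { [E → . , C E], [E → . , C], [E → . X], [P → * . E], [P → . * E], [P → . a P], [X → . P] }  — shift
  I2: { [C → . ,], [E → , . C E], [E → , . C] }  — shift
  I3: { [E' → E .] }  — accept
  I4: { [X → P .] }  — reduce
  I5: { [E → X .] }  — reduce
  I6: { [P → . * E], [P → . a P], [P → a . P] }  — shift
  I7: { [P → a P .] }  — reduce
  I8: { [C → , .] }  — reduce
  I9: { [E → , C . E], [E → , C .], [E → . , C E], [E → . , C], [E → . X], [P → . * E], [P → . a P], [X → . P] }  — shift, reduce
  I10: { [E → , C E .] }  — reduce
  I11: { [P → * E .] }  — reduce

Conflict in state I9:
  Shift-reduce conflict between [E → , C .] and [E → . , C]
So the grammar is NOT LR(0).

Answer: No. Shift-reduce conflict between [E → , C .] and [E → . , C]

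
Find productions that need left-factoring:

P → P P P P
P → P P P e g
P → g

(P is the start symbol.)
Left-factoring is needed when two productions for the same non-terminal
share a common prefix on the right-hand side.

Productions for P:
  P → P P P P
  P → P P P e g
  P → g

Found common prefix 'P P P' in productions for P

Answer: Yes, P has productions with common prefix 'P P P'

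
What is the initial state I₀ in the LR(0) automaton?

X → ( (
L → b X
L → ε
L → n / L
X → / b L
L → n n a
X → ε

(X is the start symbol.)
{ [X → . ( (], [X → . / b L], [X → .], [X' → . X] }

First, augment the grammar with X' → X
I₀ = CLOSURE({ [X' → . X] }):
  [X' → . X] has the dot before X: add [X → . ( (], [X → . / b L], [X → .]
No further items can be added.

I₀ = { [X → . ( (], [X → . / b L], [X → .], [X' → . X] }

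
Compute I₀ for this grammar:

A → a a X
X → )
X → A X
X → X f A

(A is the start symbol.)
{ [A → . a a X], [A' → . A] }

First, augment the grammar with A' → A
I₀ = CLOSURE({ [A' → . A] }):
  [A' → . A] has the dot before A: add [A → . a a X]
No further items can be added.

I₀ = { [A → . a a X], [A' → . A] }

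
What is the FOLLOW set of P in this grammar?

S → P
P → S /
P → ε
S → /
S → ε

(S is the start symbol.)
{ $, '/' }

To compute FOLLOW(P), find every occurrence of P on a right-hand side N → α P β: add FIRST(β) \ {ε}, and if β is empty or nullable also add FOLLOW(N). Iterate to a fixed point.

In S → P: P is at the end, add FOLLOW(S)

The FOLLOW sets referred to above (computed the same way, to a fixed point):
  FOLLOW(S) = { $, '/' }

Taking the union: FOLLOW(P) = { $, '/' }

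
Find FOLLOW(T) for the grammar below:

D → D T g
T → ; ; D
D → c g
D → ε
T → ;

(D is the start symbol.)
{ 'g' }

To compute FOLLOW(T), find every occurrence of T on a right-hand side N → α T β: add FIRST(β) \ {ε}, and if β is empty or nullable also add FOLLOW(N). Iterate to a fixed point.

In D → D T g: T is followed by g, add FIRST(g) \ {ε} = { 'g' }

Taking the union: FOLLOW(T) = { 'g' }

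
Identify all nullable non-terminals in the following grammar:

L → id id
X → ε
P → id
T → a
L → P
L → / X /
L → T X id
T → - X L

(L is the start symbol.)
{ 'X' }

ε-productions: X → ε
So X is immediately nullable.
No further non-terminal can be added: every production for the remaining non-terminals contains a terminal or a non-nullable non-terminal.
Nullable = { 'X' }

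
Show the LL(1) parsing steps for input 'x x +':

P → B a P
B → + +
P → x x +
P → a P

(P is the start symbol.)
LL(1) parsing maintains a stack (initially the start symbol over $) and the input. At each step: if the stack top is a terminal, match it against the current input token; if it is a non-terminal N, replace it with the RHS of M[N, lookahead] (the unique production whose predict set contains the lookahead).

Stack is shown with the top on the left.

Stack    Input    Action
------------------------
P $      x x + $  output P → x x +
x x + $  x x + $  match 'x'
x + $    x + $    match 'x'
+ $      + $      match '+'
$        $        accept

The string is accepted.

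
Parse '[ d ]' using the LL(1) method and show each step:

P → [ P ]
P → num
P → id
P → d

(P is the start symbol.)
LL(1) parsing maintains a stack (initially the start symbol over $) and the input. At each step: if the stack top is a terminal, match it against the current input token; if it is a non-terminal N, replace it with the RHS of M[N, lookahead] (the unique production whose predict set contains the lookahead).

Stack is shown with the top on the left.

Stack    Input    Action
------------------------
P $      [ d ] $  output P → [ P ]
[ P ] $  [ d ] $  match '['
P ] $    d ] $    output P → d
d ] $    d ] $    match 'd'
] $      ] $      match ']'
$        $        accept

The string is accepted.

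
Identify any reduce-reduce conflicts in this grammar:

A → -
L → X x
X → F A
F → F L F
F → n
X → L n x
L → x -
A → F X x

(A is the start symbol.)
Augment with A' → A and build the canonical LR(0) collection (I0 = CLOSURE({[A' → . A]}), then GOTO on every symbol after a dot until no new states appear). It has 18 states:
  I0: { [A → . -], [A → . F X x], [A' → . A], [F → . F L F], [F → . n] }  — shift
  I1: { [A → - .] }  — reduce
  I2: { [A' → A .] }  — accept
  I3: { [A → F . X x], [F → . F L F], [F → . n], [F → F . L F], [L → . X x], [L → . x -], [X → . F A], [X → . L n x] }  — shift
  I4: { [F → n .] }  — reduce
  I5: { [A → . -], [A → . F X x], [F → . F L F], [F → . n], [F → F . L F], [L → . X x], [L → . x -], [X → . F A], [X → . L n x], [X → F . A] }  — shift
  I6: { [F → . F L F], [F → . n], [F → F L . F], [X → L . n x] }  — shift
  I7: { [A → F X . x], [L → X . x] }  — shift
  I8: { [L → x . -] }  — shift
  I9: { [L → x - .] }  — reduce
  I10: { [A → F X x .], [L → X x .] }  — 2 reduces
  I11: { [F → . F L F], [F → . n], [F → F . L F], [F → F L F .], [L → . X x], [L → . x -], [X → . F A], [X → . L n x] }  — shift, reduce
  I12: { [F → n .], [X → L n . x] }  — shift, reduce
  I13: { [X → L n x .] }  — reduce
  I14: { [L → X . x] }  — shift
  I15: { [L → X x .] }  — reduce
  I16: { [X → F A .] }  — reduce
  I17: { [A → . -], [A → . F X x], [A → F . X x], [F → . F L F], [F → . n], [F → F . L F], [L → . X x], [L → . x -], [X → . F A], [X → . L n x], [X → F . A] }  — shift

I10 contains complete items [A → F X x .], [L → X x .] — reduce-reduce conflict.

Answer: Yes — I10: [A → F X x .] vs [L → X x .]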